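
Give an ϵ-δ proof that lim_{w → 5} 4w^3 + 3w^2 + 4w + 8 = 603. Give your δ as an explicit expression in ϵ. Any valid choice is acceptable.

δ = min(1, ϵ/401)

Let ϵ > 0. We want δ > 0 such that 0 < |w − 5| < δ implies |(4w^3 + 3w^2 + 4w + 8) − 603| < ϵ.
(4w^3 + 3w^2 + 4w + 8) − 603 = 4w^3 + 3w^2 + 4w - 595 = (w − 5)(4w^2 + 23w + 119).
So |(4w^3 + 3w^2 + 4w + 8) − 603| = |w − 5|·|4w^2 + 23w + 119|.
Require δ ≤ 1. Then |w − 5| < 1 gives |w| < 6, and by the triangle inequality |4w^2 + 23w + 119| ≤ 4·6^2 + 23·6 + 119 = 401.
Hence |(4w^3 + 3w^2 + 4w + 8) − 603| ≤ 401|w − 5| < ϵ provided |w − 5| < ϵ/401.
Choosing δ = min(1, ϵ/401) ensures both conditions, hence |(4w^3 + 3w^2 + 4w + 8) − 603| < ϵ.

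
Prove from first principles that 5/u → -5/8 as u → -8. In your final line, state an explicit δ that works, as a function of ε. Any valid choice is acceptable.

Let ε > 0. We seek δ > 0 such that 0 < |u + 8| < δ implies |5/u + 5/8| < ε.
|5/u + 5/8| = 5·|-8 − u|/(8·|u|) = 5|u + 8|/(8|u|).
Restrict δ ≤ 4. Then |u + 8| < 4 gives |u| > 4, so 8|u| > 32.
Then |5/u + 5/8| < 5|u + 8|/32, which is < ε when |u + 8| < (32/5)ε.
Take δ = min(4, (32/5)ε). Then 0 < |u + 8| < δ gives both |u + 8| < 4 and |u + 8| < (32/5)ε, so |5/u + 5/8| < ε.

δ = min(4, (32/5)ε)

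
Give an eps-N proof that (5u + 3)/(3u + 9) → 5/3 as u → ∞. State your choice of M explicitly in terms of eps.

Suppose eps > 0. We seek M > 0 such that u > M implies |(5u + 3)/(3u + 9) − (5/3)| < eps.
(5u + 3)/(3u + 9) − (5/3) = (3(5u + 3) − 5(3u + 9)) / (3(3u + 9)) = -36/(3(3u + 9)).
For u > 0 we have 3u + 9 > 3u, so |(5u + 3)/(3u + 9) − (5/3)| = 36/(3(3u + 9)) < 36/(3·3u) = 4/u.
Thus |(5u + 3)/(3u + 9) − (5/3)| < eps whenever u > 4/eps.
Take M = 4/eps. If u > M then |(5u + 3)/(3u + 9) − (5/3)| < 4/u < eps.

M = 4/eps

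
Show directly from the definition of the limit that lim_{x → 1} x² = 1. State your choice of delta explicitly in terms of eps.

delta = min(1, eps/3)

Let eps > 0. We seek delta > 0 with 0 < |x − 1| < delta ⇒ |x² − 1| < eps.
Factor: x² − 1 = (x − 1)(x + 1), so |x² − 1| = |x − 1|·|x + 1|.
Impose delta ≤ 1 so that |x| < 2; then |x + 1| ≤ 3.
Hence |x² − 1| ≤ 3|x − 1|, which is < eps once |x − 1| < eps/3.
Take delta = min(1, eps/3). If 0 < |x − 1| < delta then both bounds hold and |x² − 1| ≤ 3|x − 1| < 3·(eps/3) = eps.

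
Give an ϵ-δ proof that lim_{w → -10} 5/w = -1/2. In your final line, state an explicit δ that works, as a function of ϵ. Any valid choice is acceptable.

Suppose ϵ > 0. We seek δ > 0 such that 0 < |w + 10| < δ implies |5/w + 1/2| < ϵ.
|5/w + 1/2| = 5·|-10 − w|/(10·|w|) = 5|w + 10|/(10|w|).
Require δ ≤ 5 so that |w| > 10 − 5 = 5, hence 10|w| > 50.
Then |5/w + 1/2| < 5|w + 10|/50, which is < ϵ when |w + 10| < 10ϵ.
Take δ = min(5, 10ϵ). Then 0 < |w + 10| < δ gives both |w + 10| < 5 and |w + 10| < 10ϵ, so |5/w + 1/2| < ϵ.

δ = min(5, 10ϵ)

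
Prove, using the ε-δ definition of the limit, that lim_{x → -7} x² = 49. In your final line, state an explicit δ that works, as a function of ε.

Let ε > 0. We seek δ > 0 with 0 < |x + 7| < δ ⇒ |x² − 49| < ε.
Factor: x² − 49 = (x + 7)(x - 7), so |x² − 49| = |x + 7|·|x - 7|.
Impose δ ≤ 1 so that |x| < 8; then |x - 7| ≤ 15.
Hence |x² − 49| ≤ 15|x + 7|, which is < ε once |x + 7| < ε/15.
Take δ = min(1, ε/15). If 0 < |x + 7| < δ then both bounds hold and |x² − 49| ≤ 15|x + 7| < 15·(ε/15) = ε.

δ = min(1, ε/15)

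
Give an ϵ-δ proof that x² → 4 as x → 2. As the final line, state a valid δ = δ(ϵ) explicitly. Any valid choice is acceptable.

δ = min(1, ϵ/5)

Let ϵ > 0. We seek δ > 0 with 0 < |x − 2| < δ ⇒ |x² − 4| < ϵ.
Factor: x² − 4 = (x − 2)(x + 2), so |x² − 4| = |x − 2|·|x + 2|.
Restrict δ ≤ 1. Then |x − 2| < 1 gives |x| < 3, so by the triangle inequality |x + 2| ≤ 3 + 2 = 5.
Hence |x² − 4| ≤ 5|x − 2|, which is < ϵ once |x − 2| < ϵ/5.
Take δ = min(1, ϵ/5). If 0 < |x − 2| < δ then both bounds hold and |x² − 4| ≤ 5|x − 2| < 5·(ϵ/5) = ϵ.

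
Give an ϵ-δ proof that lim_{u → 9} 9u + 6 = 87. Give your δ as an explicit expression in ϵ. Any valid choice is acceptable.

Let ϵ > 0. We need δ > 0 so that 0 < |u − 9| < δ implies |(9u + 6) − 87| < ϵ.
Since (9u + 6) − 87 = 9(u − 9), we have |(9u + 6) − 87| = 9|u − 9|.
So 9|u − 9| < ϵ exactly when |u − 9| < ϵ/9.
Take δ = ϵ/9. If 0 < |u − 9| < δ then |(9u + 6) − 87| = 9|u − 9| < 9·(ϵ/9) = ϵ.

δ = ϵ/9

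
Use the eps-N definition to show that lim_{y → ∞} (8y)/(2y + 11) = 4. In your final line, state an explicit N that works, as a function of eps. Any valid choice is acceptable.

Let eps > 0 be given. We seek N > 0 such that y > N implies |(8y)/(2y + 11) − 4| < eps.
(8y)/(2y + 11) − 4 = (2(8y) − 8(2y + 11)) / (2(2y + 11)) = -88/(2(2y + 11)).
For y > 0 we have 2y + 11 > 2y, so |(8y)/(2y + 11) − 4| = 88/(2(2y + 11)) < 88/(2·2y) = 22/y.
Thus |(8y)/(2y + 11) − 4| < eps whenever y > 22/eps.
Take N = 22/eps. If y > N then |(8y)/(2y + 11) − 4| < 22/y < eps.

N = 22/eps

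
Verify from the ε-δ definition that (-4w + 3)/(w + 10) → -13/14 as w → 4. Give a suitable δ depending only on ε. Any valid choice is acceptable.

δ = min(7, (98/43)ε)

Fix ε > 0. We want δ > 0 with 0 < |w − 4| < δ ⇒ |(-4w + 3)/(w + 10) + 13/14| < ε.
Combining over a common denominator, (-4w + 3)/(w + 10) + 13/14 = [(-4w + 3)·14 − (-13)·(w + 10)] / [14·(w + 10)] = -43(w − 4) / (14(w + 10)).
So |(-4w + 3)/(w + 10) + 13/14| = 43|w − 4| / (14·|w + 10|).
Restrict δ ≤ 7. Then |w − 4| < 7 gives |w + 10| = |(w − 4) + 14| ≥ 14 − 7 = 7.
Hence |(-4w + 3)/(w + 10) + 13/14| < 43|w − 4|/(14·7) = (43/98)|w − 4|, which is < ε once |w − 4| < (98/43)ε.
Take δ = min(7, (98/43)ε). Then 0 < |w − 4| < δ forces both bounds, so |(-4w + 3)/(w + 10) + 13/14| < ε.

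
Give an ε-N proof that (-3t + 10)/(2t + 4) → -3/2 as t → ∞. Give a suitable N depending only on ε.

Fix ε > 0. We seek N > 0 such that t > N implies |(-3t + 10)/(2t + 4) + 3/2| < ε.
(-3t + 10)/(2t + 4) + 3/2 = (2(-3t + 10) − (-3)(2t + 4)) / (2(2t + 4)) = 32/(2(2t + 4)).
For t > 0 we have 2t + 4 > 2t, so |(-3t + 10)/(2t + 4) + 3/2| = 32/(2(2t + 4)) < 32/(2·2t) = 8/t.
Thus |(-3t + 10)/(2t + 4) + 3/2| < ε whenever t > 8/ε.
Take N = 8/ε. If t > N then |(-3t + 10)/(2t + 4) + 3/2| < 8/t < ε.

N = 8/ε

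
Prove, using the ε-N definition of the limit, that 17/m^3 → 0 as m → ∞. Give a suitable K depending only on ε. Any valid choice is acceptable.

K = (17/ε)^{1/3}

Fix ε > 0. For m ≥ 1, |17/m^3 − 0| = 17/m^3.
17/m^3 < ε ⇔ m^3 > 17/ε ⇔ m > (17/ε)^{1/3}.
Take K = (17/ε)^{1/3}. Then m > K implies 17/m^3 < ε.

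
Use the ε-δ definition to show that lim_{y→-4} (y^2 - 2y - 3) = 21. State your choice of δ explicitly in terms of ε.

Fix ε > 0. We want δ > 0 such that 0 < |y + 4| < δ implies |(y^2 - 2y - 3) − 21| < ε.
(y^2 - 2y - 3) − 21 = y^2 - 2y - 24 = (y + 4)(y - 6).
So |(y^2 - 2y - 3) − 21| = |y + 4|·|y - 6|.
Require δ ≤ 1. Then |y + 4| < 1 gives |y| < 5, and by the triangle inequality |y - 6| ≤ 5 + 6 = 11.
Hence |(y^2 - 2y - 3) − 21| ≤ 11|y + 4| < ε provided |y + 4| < ε/11.
Take δ = min(1, ε/11). Then 0 < |y + 4| < δ gives both |y + 4| < 1 and |y + 4| < ε/11, so |(y^2 - 2y - 3) − 21| < ε.

δ = min(1, ε/11)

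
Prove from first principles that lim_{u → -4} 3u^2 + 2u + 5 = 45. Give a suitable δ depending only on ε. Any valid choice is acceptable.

Suppose ε > 0. We want δ > 0 such that 0 < |u + 4| < δ implies |(3u^2 + 2u + 5) − 45| < ε.
(3u^2 + 2u + 5) − 45 = 3u^2 + 2u - 40 = (u + 4)(3u - 10).
So |(3u^2 + 2u + 5) − 45| = |u + 4|·|3u - 10|.
Assume first that |u + 4| < 1, so |u| < 5. Then |3u - 10| ≤ 3·5 + 10 = 25.
Hence |(3u^2 + 2u + 5) − 45| ≤ 25|u + 4| < ε provided |u + 4| < ε/25.
Choosing δ = min(1, ε/25) ensures both conditions, hence |(3u^2 + 2u + 5) − 45| < ε.

δ = min(1, ε/25)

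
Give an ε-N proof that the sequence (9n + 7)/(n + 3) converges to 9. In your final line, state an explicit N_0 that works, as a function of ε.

Fix ε > 0. For n ≥ 1, |(9n + 7)/(n + 3) − 9| = |-20|/((n + 3)) = 20/((n + 3)).
Since n + 3 ≥ n for n ≥ 1, this is ≤ 20/(n) = 20/n.
So |(9n + 7)/(n + 3) − 9| < ε whenever n > 20/ε.
Take N_0 = 20/ε. If n > N_0 then |(9n + 7)/(n + 3) − 9| ≤ 20/n < ε.

N_0 = 20/ε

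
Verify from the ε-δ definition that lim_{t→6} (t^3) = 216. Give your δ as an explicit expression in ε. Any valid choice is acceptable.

Let ε > 0. We seek δ > 0 with 0 < |t − 6| < δ ⇒ |t^3 − 216| < ε.
Factor: t^3 − 216 = (t − 6)(t^2 + 6t + 36), so |t^3 − 216| = |t − 6|·|t^2 + 6t + 36|.
Restrict δ ≤ 1. Then |t − 6| < 1 gives |t| < 7, so by the triangle inequality |t^2 + 6t + 36| ≤ 7^2 + 6·7 + 36 = 127.
Hence |t^3 − 216| ≤ 127|t − 6|, which is < ε once |t − 6| < ε/127.
Take δ = min(1, ε/127). If 0 < |t − 6| < δ then both bounds hold and |t^3 − 216| ≤ 127|t − 6| < 127·(ε/127) = ε.

δ = min(1, ε/127)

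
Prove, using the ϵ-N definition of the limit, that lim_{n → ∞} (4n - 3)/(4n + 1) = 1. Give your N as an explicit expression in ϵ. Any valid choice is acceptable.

N = 1/ϵ

Let ϵ > 0. For n ≥ 1, |(4n - 3)/(4n + 1) − 1| = |-16|/(4(4n + 1)) = 16/(4(4n + 1)).
Since 4n + 1 ≥ 4n for n ≥ 1, this is ≤ 16/(4·4n) = 1/n.
So |(4n - 3)/(4n + 1) − 1| < ϵ whenever n > 1/ϵ.
Take N = 1/ϵ. If n > N then |(4n - 3)/(4n + 1) − 1| ≤ 1/n < ϵ.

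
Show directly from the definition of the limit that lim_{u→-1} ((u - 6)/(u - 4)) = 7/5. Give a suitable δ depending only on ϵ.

Let ϵ > 0 be given. We want δ > 0 with 0 < |u + 1| < δ ⇒ |(u - 6)/(u - 4) − (7/5)| < ϵ.
Combining over a common denominator, (u - 6)/(u - 4) − (7/5) = [(u - 6)·(-5) − (-7)·(u - 4)] / [(-5)·(u - 4)] = 2(u + 1) / ((-5)(u - 4)).
So |(u - 6)/(u - 4) − (7/5)| = 2|u + 1| / (5·|u − 4|).
Restrict δ ≤ 5/2. Then |u + 1| < 5/2 gives |u − 4| = |(u + 1) + (-5)| ≥ 5 − 5/2 = 5/2.
Hence |(u - 6)/(u - 4) − (7/5)| < 2|u + 1|/(5·(5/2)) = (4/25)|u + 1|, which is < ϵ once |u + 1| < (25/4)ϵ.
Take δ = min(5/2, (25/4)ϵ). Then 0 < |u + 1| < δ forces both bounds, so |(u - 6)/(u - 4) − (7/5)| < ϵ.

δ = min(5/2, (25/4)ϵ)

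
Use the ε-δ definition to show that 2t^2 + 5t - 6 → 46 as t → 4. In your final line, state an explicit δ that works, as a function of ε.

Fix ε > 0. We want δ > 0 such that 0 < |t − 4| < δ implies |(2t^2 + 5t - 6) − 46| < ε.
(2t^2 + 5t - 6) − 46 = 2t^2 + 5t - 52 = (t − 4)(2t + 13).
So |(2t^2 + 5t - 6) − 46| = |t − 4|·|2t + 13|.
Assume first that |t − 4| < 1, so |t| < 5. Then |2t + 13| ≤ 2·5 + 13 = 23.
Hence |(2t^2 + 5t - 6) − 46| ≤ 23|t − 4| < ε provided |t − 4| < ε/23.
Choosing δ = min(1, ε/23) ensures both conditions, hence |(2t^2 + 5t - 6) − 46| < ε.

δ = min(1, ε/23)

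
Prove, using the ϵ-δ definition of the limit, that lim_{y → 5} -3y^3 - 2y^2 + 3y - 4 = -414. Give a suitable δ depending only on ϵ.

Let ϵ > 0. We want δ > 0 such that 0 < |y − 5| < δ implies |(-3y^3 - 2y^2 + 3y - 4) + 414| < ϵ.
(-3y^3 - 2y^2 + 3y - 4) + 414 = -3y^3 - 2y^2 + 3y + 410 = (y − 5)(-3y^2 - 17y - 82).
So |(-3y^3 - 2y^2 + 3y - 4) + 414| = |y − 5|·|-3y^2 - 17y - 82|.
Require δ ≤ 1. Then |y − 5| < 1 gives |y| < 6, and by the triangle inequality |-3y^2 - 17y - 82| ≤ 3·6^2 + 17·6 + 82 = 292.
Hence |(-3y^3 - 2y^2 + 3y - 4) + 414| ≤ 292|y − 5| < ϵ provided |y − 5| < ϵ/292.
Take δ = min(1, ϵ/292). Then 0 < |y − 5| < δ gives both |y − 5| < 1 and |y − 5| < ϵ/292, so |(-3y^3 - 2y^2 + 3y - 4) + 414| < ϵ.

δ = min(1, ϵ/292)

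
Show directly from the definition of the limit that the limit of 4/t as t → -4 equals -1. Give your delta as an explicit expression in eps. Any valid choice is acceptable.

delta = min(2, 2eps)

Let eps > 0. We seek delta > 0 such that 0 < |t + 4| < delta implies |4/t + 1| < eps.
|4/t + 1| = 4·|-4 − t|/(4·|t|) = 4|t + 4|/(4|t|).
Restrict delta ≤ 2. Then |t + 4| < 2 gives |t| > 2, so 4|t| > 8.
Then |4/t + 1| < 4|t + 4|/8, which is < eps when |t + 4| < 2eps.
Take delta = min(2, 2eps). Then 0 < |t + 4| < delta gives both |t + 4| < 2 and |t + 4| < 2eps, so |4/t + 1| < eps.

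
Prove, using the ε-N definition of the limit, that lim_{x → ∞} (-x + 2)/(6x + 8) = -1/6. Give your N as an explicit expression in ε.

Let ε > 0. We seek N > 0 such that x > N implies |(-x + 2)/(6x + 8) + 1/6| < ε.
(-x + 2)/(6x + 8) + 1/6 = (6(-x + 2) − (-1)(6x + 8)) / (6(6x + 8)) = 20/(6(6x + 8)).
For x > 0 we have 6x + 8 > 6x, so |(-x + 2)/(6x + 8) + 1/6| = 20/(6(6x + 8)) < 20/(6·6x) = (5/9)/x.
Thus |(-x + 2)/(6x + 8) + 1/6| < ε whenever x > (5/9)/ε.
Take N = (5/9)/ε. If x > N then |(-x + 2)/(6x + 8) + 1/6| < (5/9)/x < ε.

N = (5/9)/ε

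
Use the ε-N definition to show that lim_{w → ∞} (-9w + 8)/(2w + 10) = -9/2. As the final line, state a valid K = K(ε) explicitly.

Let ε > 0 be given. We seek K > 0 such that w > K implies |(-9w + 8)/(2w + 10) + 9/2| < ε.
(-9w + 8)/(2w + 10) + 9/2 = (2(-9w + 8) − (-9)(2w + 10)) / (2(2w + 10)) = 106/(2(2w + 10)).
For w > 0 we have 2w + 10 > 2w, so |(-9w + 8)/(2w + 10) + 9/2| = 106/(2(2w + 10)) < 106/(2·2w) = (53/2)/w.
Thus |(-9w + 8)/(2w + 10) + 9/2| < ε whenever w > (53/2)/ε.
Take K = (53/2)/ε. If w > K then |(-9w + 8)/(2w + 10) + 9/2| < (53/2)/w < ε.

K = (53/2)/ε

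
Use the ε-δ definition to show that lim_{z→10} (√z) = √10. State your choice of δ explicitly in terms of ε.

δ = min(10, √10·ε)

Let ε > 0 be given. We want δ > 0 such that 0 < |z − 10| < δ implies |√z − √10| < ε.
Multiplying by the conjugate, |√z − √10| = |z − 10|/(√z + √10).
Restrict δ ≤ 10 so that |z − 10| < 10 forces z > 0, and then √z + √10 > √10.
Hence |√z − √10| < |z − 10|/√10, which is < ε once |z − 10| < √10·ε.
Take δ = min(10, √10·ε). If 0 < |z − 10| < δ then z > 0 and |√z − √10| < |z − 10|/√10 < ε.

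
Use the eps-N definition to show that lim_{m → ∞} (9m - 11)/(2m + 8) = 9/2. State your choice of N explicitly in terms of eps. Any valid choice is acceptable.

Suppose eps > 0. For m ≥ 1, |(9m - 11)/(2m + 8) − (9/2)| = |-94|/(2(2m + 8)) = 94/(2(2m + 8)).
Since 2m + 8 ≥ 2m for m ≥ 1, this is ≤ 94/(2·2m) = (47/2)/m.
So |(9m - 11)/(2m + 8) − (9/2)| < eps whenever m > (47/2)/eps.
Take N = (47/2)/eps. If m > N then |(9m - 11)/(2m + 8) − (9/2)| ≤ (47/2)/m < eps.

N = (47/2)/eps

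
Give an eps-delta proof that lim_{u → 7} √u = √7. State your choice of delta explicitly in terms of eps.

delta = min(7, √7·eps)

Suppose eps > 0. We want delta > 0 such that 0 < |u − 7| < delta implies |√u − √7| < eps.
Multiplying by the conjugate, |√u − √7| = |u − 7|/(√u + √7).
Restrict delta ≤ 7 so that |u − 7| < 7 forces u > 0, and then √u + √7 > √7.
Hence |√u − √7| < |u − 7|/√7, which is < eps once |u − 7| < √7·eps.
Take delta = min(7, √7·eps). If 0 < |u − 7| < delta then u > 0 and |√u − √7| < |u − 7|/√7 < eps.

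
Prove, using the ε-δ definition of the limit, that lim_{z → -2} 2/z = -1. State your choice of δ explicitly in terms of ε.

Suppose ε > 0. We seek δ > 0 such that 0 < |z + 2| < δ implies |2/z + 1| < ε.
|2/z + 1| = 2·|-2 − z|/(2·|z|) = 2|z + 2|/(2|z|).
Require δ ≤ 1 so that |z| > 2 − 1 = 1, hence 2|z| > 2.
Then |2/z + 1| < 2|z + 2|/2, which is < ε when |z + 2| < ε.
Take δ = min(1, ε). Then 0 < |z + 2| < δ gives both |z + 2| < 1 and |z + 2| < ε, so |2/z + 1| < ε.

δ = min(1, ε)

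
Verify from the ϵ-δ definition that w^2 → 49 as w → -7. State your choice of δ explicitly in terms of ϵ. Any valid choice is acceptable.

δ = min(1, ϵ/15)

Fix ϵ > 0. We seek δ > 0 with 0 < |w + 7| < δ ⇒ |w^2 − 49| < ϵ.
Factor: w^2 − 49 = (w + 7)(w - 7), so |w^2 − 49| = |w + 7|·|w - 7|.
Impose δ ≤ 1 so that |w| < 8; then |w - 7| ≤ 15.
Hence |w^2 − 49| ≤ 15|w + 7|, which is < ϵ once |w + 7| < ϵ/15.
Take δ = min(1, ϵ/15). If 0 < |w + 7| < δ then both bounds hold and |w^2 − 49| ≤ 15|w + 7| < 15·(ϵ/15) = ϵ.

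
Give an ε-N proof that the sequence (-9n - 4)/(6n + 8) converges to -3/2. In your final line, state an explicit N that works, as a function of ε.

Let ε > 0. For n ≥ 1, |(-9n - 4)/(6n + 8) + 3/2| = |48|/(6(6n + 8)) = 48/(6(6n + 8)).
Since 6n + 8 ≥ 6n for n ≥ 1, this is ≤ 48/(6·6n) = (4/3)/n.
So |(-9n - 4)/(6n + 8) + 3/2| < ε whenever n > (4/3)/ε.
Take N = (4/3)/ε. If n > N then |(-9n - 4)/(6n + 8) + 3/2| ≤ (4/3)/n < ε.

N = (4/3)/ε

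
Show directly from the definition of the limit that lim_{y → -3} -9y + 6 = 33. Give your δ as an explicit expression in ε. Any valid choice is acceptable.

δ = ε/9

Let ε > 0 be given. We need δ > 0 so that 0 < |y + 3| < δ implies |(-9y + 6) − 33| < ε.
|(-9y + 6) − 33| = |-9y - 27| = 9|y + 3|.
So 9|y + 3| < ε exactly when |y + 3| < ε/9.
Take δ = ε/9. If 0 < |y + 3| < δ then |(-9y + 6) − 33| = 9|y + 3| < 9·(ε/9) = ε.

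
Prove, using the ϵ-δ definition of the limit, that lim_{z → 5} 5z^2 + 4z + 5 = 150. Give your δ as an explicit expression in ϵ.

Fix ϵ > 0. We want δ > 0 such that 0 < |z − 5| < δ implies |(5z^2 + 4z + 5) − 150| < ϵ.
(5z^2 + 4z + 5) − 150 = 5z^2 + 4z - 145 = (z − 5)(5z + 29).
So |(5z^2 + 4z + 5) − 150| = |z − 5|·|5z + 29|.
Require δ ≤ 1. Then |z − 5| < 1 gives |z| < 6, and by the triangle inequality |5z + 29| ≤ 5·6 + 29 = 59.
Hence |(5z^2 + 4z + 5) − 150| ≤ 59|z − 5| < ϵ provided |z − 5| < ϵ/59.
Take δ = min(1, ϵ/59). Then 0 < |z − 5| < δ gives both |z − 5| < 1 and |z − 5| < ϵ/59, so |(5z^2 + 4z + 5) − 150| < ϵ.

δ = min(1, ϵ/59)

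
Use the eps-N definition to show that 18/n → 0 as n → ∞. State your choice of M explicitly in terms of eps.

Let eps > 0. For n ≥ 1, |18/n − 0| = 18/(n) ≤ 18/n.
We need 18/n < eps, i.e. n > 18/eps.
Take M = 18/eps. If n > M then |18/n| ≤ 18/n < eps.

M = 18/eps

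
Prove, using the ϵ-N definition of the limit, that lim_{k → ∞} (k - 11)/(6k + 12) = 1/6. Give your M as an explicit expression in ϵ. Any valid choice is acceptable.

Let ϵ > 0 be given. For k ≥ 1, |(k - 11)/(6k + 12) − (1/6)| = |-78|/(6(6k + 12)) = 78/(6(6k + 12)).
Since 6k + 12 ≥ 6k for k ≥ 1, this is ≤ 78/(6·6k) = (13/6)/k.
So |(k - 11)/(6k + 12) − (1/6)| < ϵ whenever k > (13/6)/ϵ.
Take M = (13/6)/ϵ. If k > M then |(k - 11)/(6k + 12) − (1/6)| ≤ (13/6)/k < ϵ.

M = (13/6)/ϵ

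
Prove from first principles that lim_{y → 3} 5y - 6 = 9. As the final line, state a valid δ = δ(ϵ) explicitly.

Let ϵ > 0. We need δ > 0 so that 0 < |y − 3| < δ implies |(5y - 6) − 9| < ϵ.
Since (5y - 6) − 9 = 5(y − 3), we have |(5y - 6) − 9| = 5|y − 3|.
Thus it suffices that |y − 3| < ϵ/5.
Choosing δ = ϵ/5 gives |(5y - 6) − 9| = 5|y − 3| < ϵ whenever |y − 3| < δ.

δ = ϵ/5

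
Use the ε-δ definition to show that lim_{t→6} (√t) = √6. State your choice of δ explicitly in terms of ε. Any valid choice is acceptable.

Let ε > 0. We want δ > 0 such that 0 < |t − 6| < δ implies |√t − √6| < ε.
Rationalise: √t − √6 = (t − 6)/(√t + √6), so |√t − √6| = |t − 6|/(√t + √6).
Restrict δ ≤ 6 so that |t − 6| < 6 forces t > 0, and then √t + √6 > √6.
Hence |√t − √6| < |t − 6|/√6, which is < ε once |t − 6| < √6·ε.
Take δ = min(6, √6·ε). If 0 < |t − 6| < δ then t > 0 and |√t − √6| < |t − 6|/√6 < ε.

δ = min(6, √6·ε)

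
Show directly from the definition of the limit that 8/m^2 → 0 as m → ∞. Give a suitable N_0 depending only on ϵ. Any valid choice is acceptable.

N_0 = (8/ϵ)^{1/2}

Let ϵ > 0 be given. For m ≥ 1, |8/m^2 − 0| = 8/m^2.
8/m^2 < ϵ ⇔ m^2 > 8/ϵ ⇔ m > (8/ϵ)^{1/2}.
Take N_0 = (8/ϵ)^{1/2}. Then m > N_0 implies 8/m^2 < ϵ.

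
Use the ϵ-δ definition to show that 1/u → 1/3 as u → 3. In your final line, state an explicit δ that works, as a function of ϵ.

δ = min(3/2, (9/2)ϵ)

Fix ϵ > 0. We seek δ > 0 such that 0 < |u − 3| < δ implies |1/u − (1/3)| < ϵ.
|1/u − (1/3)| = |3 − u|/(3·|u|) = |u − 3|/(3|u|).
Require δ ≤ 3/2 so that |u| > 3 − 3/2 = 3/2, hence 3|u| > 9/2.
Then |1/u − (1/3)| < |u − 3|/(9/2), which is < ϵ when |u − 3| < (9/2)ϵ.
Take δ = min(3/2, (9/2)ϵ). Then 0 < |u − 3| < δ gives both |u − 3| < 3/2 and |u − 3| < (9/2)ϵ, so |1/u − (1/3)| < ϵ.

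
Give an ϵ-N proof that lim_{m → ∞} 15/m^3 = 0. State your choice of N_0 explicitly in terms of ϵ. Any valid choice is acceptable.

N_0 = (15/ϵ)^{1/3}

Suppose ϵ > 0. For m ≥ 1, |15/m^3 − 0| = 15/m^3.
15/m^3 < ϵ ⇔ m^3 > 15/ϵ ⇔ m > (15/ϵ)^{1/3}.
Take N_0 = (15/ϵ)^{1/3}. Then m > N_0 implies 15/m^3 < ϵ.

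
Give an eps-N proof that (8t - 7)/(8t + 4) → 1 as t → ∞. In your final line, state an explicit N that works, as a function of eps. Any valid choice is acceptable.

Fix eps > 0. We seek N > 0 such that t > N implies |(8t - 7)/(8t + 4) − 1| < eps.
(8t - 7)/(8t + 4) − 1 = (8(8t - 7) − 8(8t + 4)) / (8(8t + 4)) = -88/(8(8t + 4)).
For t > 0 we have 8t + 4 > 8t, so |(8t - 7)/(8t + 4) − 1| = 88/(8(8t + 4)) < 88/(8·8t) = (11/8)/t.
Thus |(8t - 7)/(8t + 4) − 1| < eps whenever t > (11/8)/eps.
Take N = (11/8)/eps. If t > N then |(8t - 7)/(8t + 4) − 1| < (11/8)/t < eps.

N = (11/8)/eps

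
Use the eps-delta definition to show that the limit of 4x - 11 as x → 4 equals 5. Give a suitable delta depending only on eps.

Let eps > 0. We need delta > 0 so that 0 < |x − 4| < delta implies |(4x - 11) − 5| < eps.
|(4x - 11) − 5| = |4x - 16| = 4|x − 4|.
Thus it suffices that |x − 4| < eps/4.
Choosing delta = eps/4 gives |(4x - 11) − 5| = 4|x − 4| < eps whenever |x − 4| < delta.

delta = eps/4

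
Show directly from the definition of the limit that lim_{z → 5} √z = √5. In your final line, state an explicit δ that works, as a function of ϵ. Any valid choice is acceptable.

δ = min(5, √5·ϵ)

Let ϵ > 0. We want δ > 0 such that 0 < |z − 5| < δ implies |√z − √5| < ϵ.
Rationalise: √z − √5 = (z − 5)/(√z + √5), so |√z − √5| = |z − 5|/(√z + √5).
Restrict δ ≤ 5 so that |z − 5| < 5 forces z > 0, and then √z + √5 > √5.
Hence |√z − √5| < |z − 5|/√5, which is < ϵ once |z − 5| < √5·ϵ.
Take δ = min(5, √5·ϵ). If 0 < |z − 5| < δ then z > 0 and |√z − √5| < |z − 5|/√5 < ϵ.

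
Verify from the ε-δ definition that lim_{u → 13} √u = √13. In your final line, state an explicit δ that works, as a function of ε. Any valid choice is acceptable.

δ = min(13, √13·ε)

Let ε > 0 be given. We want δ > 0 such that 0 < |u − 13| < δ implies |√u − √13| < ε.
Rationalise: √u − √13 = (u − 13)/(√u + √13), so |√u − √13| = |u − 13|/(√u + √13).
Restrict δ ≤ 13 so that |u − 13| < 13 forces u > 0, and then √u + √13 > √13.
Hence |√u − √13| < |u − 13|/√13, which is < ε once |u − 13| < √13·ε.
Take δ = min(13, √13·ε). If 0 < |u − 13| < δ then u > 0 and |√u − √13| < |u − 13|/√13 < ε.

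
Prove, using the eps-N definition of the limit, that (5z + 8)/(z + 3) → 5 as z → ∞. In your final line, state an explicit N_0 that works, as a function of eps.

Let eps > 0 be given. We seek N_0 > 0 such that z > N_0 implies |(5z + 8)/(z + 3) − 5| < eps.
(5z + 8)/(z + 3) − 5 = ((5z + 8) − 5(z + 3)) / ((z + 3)) = -7/((z + 3)).
For z > 0 we have z + 3 > z, so |(5z + 8)/(z + 3) − 5| = 7/((z + 3)) < 7/(z) = 7/z.
Thus |(5z + 8)/(z + 3) − 5| < eps whenever z > 7/eps.
Take N_0 = 7/eps. If z > N_0 then |(5z + 8)/(z + 3) − 5| < 7/z < eps.

N_0 = 7/eps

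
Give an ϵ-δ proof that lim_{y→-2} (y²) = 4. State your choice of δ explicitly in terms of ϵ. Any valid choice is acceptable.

δ = min(1, ϵ/5)

Fix ϵ > 0. We seek δ > 0 with 0 < |y + 2| < δ ⇒ |y² − 4| < ϵ.
Factor: y² − 4 = (y + 2)(y - 2), so |y² − 4| = |y + 2|·|y - 2|.
Impose δ ≤ 1 so that |y| < 3; then |y - 2| ≤ 5.
Hence |y² − 4| ≤ 5|y + 2|, which is < ϵ once |y + 2| < ϵ/5.
Take δ = min(1, ϵ/5). If 0 < |y + 2| < δ then both bounds hold and |y² − 4| ≤ 5|y + 2| < 5·(ϵ/5) = ϵ.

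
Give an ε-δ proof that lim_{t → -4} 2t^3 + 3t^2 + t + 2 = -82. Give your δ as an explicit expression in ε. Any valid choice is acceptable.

δ = min(2, ε/123)

Suppose ε > 0. We want δ > 0 such that 0 < |t + 4| < δ implies |(2t^3 + 3t^2 + t + 2) + 82| < ε.
(2t^3 + 3t^2 + t + 2) + 82 = 2t^3 + 3t^2 + t + 84 = (t + 4)(2t^2 - 5t + 21).
So |(2t^3 + 3t^2 + t + 2) + 82| = |t + 4|·|2t^2 - 5t + 21|.
Require δ ≤ 2. Then |t + 4| < 2 gives |t| < 6, and by the triangle inequality |2t^2 - 5t + 21| ≤ 2·6^2 + 5·6 + 21 = 123.
Hence |(2t^3 + 3t^2 + t + 2) + 82| ≤ 123|t + 4| < ε provided |t + 4| < ε/123.
Take δ = min(2, ε/123). Then 0 < |t + 4| < δ gives both |t + 4| < 2 and |t + 4| < ε/123, so |(2t^3 + 3t^2 + t + 2) + 82| < ε.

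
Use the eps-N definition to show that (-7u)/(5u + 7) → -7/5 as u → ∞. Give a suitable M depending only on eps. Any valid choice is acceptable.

Let eps > 0. We seek M > 0 such that u > M implies |(-7u)/(5u + 7) + 7/5| < eps.
(-7u)/(5u + 7) + 7/5 = (5(-7u) − (-7)(5u + 7)) / (5(5u + 7)) = 49/(5(5u + 7)).
For u > 0 we have 5u + 7 > 5u, so |(-7u)/(5u + 7) + 7/5| = 49/(5(5u + 7)) < 49/(5·5u) = (49/25)/u.
Thus |(-7u)/(5u + 7) + 7/5| < eps whenever u > (49/25)/eps.
Take M = (49/25)/eps. If u > M then |(-7u)/(5u + 7) + 7/5| < (49/25)/u < eps.

M = (49/25)/eps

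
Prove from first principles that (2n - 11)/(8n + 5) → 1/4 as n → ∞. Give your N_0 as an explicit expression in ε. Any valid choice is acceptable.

Let ε > 0 be given. For n ≥ 1, |(2n - 11)/(8n + 5) − (1/4)| = |-98|/(8(8n + 5)) = 98/(8(8n + 5)).
Since 8n + 5 ≥ 8n for n ≥ 1, this is ≤ 98/(8·8n) = (49/32)/n.
So |(2n - 11)/(8n + 5) − (1/4)| < ε whenever n > (49/32)/ε.
Take N_0 = (49/32)/ε. If n > N_0 then |(2n - 11)/(8n + 5) − (1/4)| ≤ (49/32)/n < ε.

N_0 = (49/32)/ε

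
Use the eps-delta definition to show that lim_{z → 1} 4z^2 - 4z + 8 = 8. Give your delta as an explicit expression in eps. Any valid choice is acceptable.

delta = min(1, eps/8)

Let eps > 0 be given. We want delta > 0 such that 0 < |z − 1| < delta implies |(4z^2 - 4z + 8) − 8| < eps.
(4z^2 - 4z + 8) − 8 = 4z^2 - 4z = (z − 1)(4z).
So |(4z^2 - 4z + 8) − 8| = |z − 1|·|4z|.
Require delta ≤ 1. Then |z − 1| < 1 gives |z| < 2, and by the triangle inequality |4z| ≤ 4·2 = 8.
Hence |(4z^2 - 4z + 8) − 8| ≤ 8|z − 1| < eps provided |z − 1| < eps/8.
Take delta = min(1, eps/8). Then 0 < |z − 1| < delta gives both |z − 1| < 1 and |z − 1| < eps/8, so |(4z^2 - 4z + 8) − 8| < eps.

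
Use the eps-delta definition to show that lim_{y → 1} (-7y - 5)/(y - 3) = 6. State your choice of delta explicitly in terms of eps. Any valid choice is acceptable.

delta = min(1, (1/13)eps)

Suppose eps > 0. We want delta > 0 with 0 < |y − 1| < delta ⇒ |(-7y - 5)/(y - 3) − 6| < eps.
Combining over a common denominator, (-7y - 5)/(y - 3) − 6 = [(-7y - 5)·(-2) − (-12)·(y - 3)] / [(-2)·(y - 3)] = 26(y − 1) / ((-2)(y - 3)).
So |(-7y - 5)/(y - 3) − 6| = 26|y − 1| / (2·|y − 3|).
Require delta ≤ 1, so |y − 3| ≥ |-2| − |y − 1| > 2 − 1 = 1.
Hence |(-7y - 5)/(y - 3) − 6| < 26|y − 1|/(2·1) = 13|y − 1|, which is < eps once |y − 1| < (1/13)eps.
Take delta = min(1, (1/13)eps). Then 0 < |y − 1| < delta forces both bounds, so |(-7y - 5)/(y - 3) − 6| < eps.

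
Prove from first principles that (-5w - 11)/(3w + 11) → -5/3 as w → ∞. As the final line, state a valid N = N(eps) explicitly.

N = (22/9)/eps

Let eps > 0 be given. We seek N > 0 such that w > N implies |(-5w - 11)/(3w + 11) + 5/3| < eps.
(-5w - 11)/(3w + 11) + 5/3 = (3(-5w - 11) − (-5)(3w + 11)) / (3(3w + 11)) = 22/(3(3w + 11)).
For w > 0 we have 3w + 11 > 3w, so |(-5w - 11)/(3w + 11) + 5/3| = 22/(3(3w + 11)) < 22/(3·3w) = (22/9)/w.
Thus |(-5w - 11)/(3w + 11) + 5/3| < eps whenever w > (22/9)/eps.
Take N = (22/9)/eps. If w > N then |(-5w - 11)/(3w + 11) + 5/3| < (22/9)/w < eps.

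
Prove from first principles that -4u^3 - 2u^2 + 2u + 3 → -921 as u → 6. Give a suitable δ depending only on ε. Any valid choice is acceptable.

Let ε > 0 be given. We want δ > 0 such that 0 < |u − 6| < δ implies |(-4u^3 - 2u^2 + 2u + 3) + 921| < ε.
(-4u^3 - 2u^2 + 2u + 3) + 921 = -4u^3 - 2u^2 + 2u + 924 = (u − 6)(-4u^2 - 26u - 154).
So |(-4u^3 - 2u^2 + 2u + 3) + 921| = |u − 6|·|-4u^2 - 26u - 154|.
Assume first that |u − 6| < 2, so |u| < 8. Then |-4u^2 - 26u - 154| ≤ 4·8^2 + 26·8 + 154 = 618.
Hence |(-4u^3 - 2u^2 + 2u + 3) + 921| ≤ 618|u − 6| < ε provided |u − 6| < ε/618.
Take δ = min(2, ε/618). Then 0 < |u − 6| < δ gives both |u − 6| < 2 and |u − 6| < ε/618, so |(-4u^3 - 2u^2 + 2u + 3) + 921| < ε.

δ = min(2, ε/618)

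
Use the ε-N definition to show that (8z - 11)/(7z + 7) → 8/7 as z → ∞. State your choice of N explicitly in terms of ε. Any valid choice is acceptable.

Suppose ε > 0. We seek N > 0 such that z > N implies |(8z - 11)/(7z + 7) − (8/7)| < ε.
(8z - 11)/(7z + 7) − (8/7) = (7(8z - 11) − 8(7z + 7)) / (7(7z + 7)) = -133/(7(7z + 7)).
For z > 0 we have 7z + 7 > 7z, so |(8z - 11)/(7z + 7) − (8/7)| = 133/(7(7z + 7)) < 133/(7·7z) = (19/7)/z.
Thus |(8z - 11)/(7z + 7) − (8/7)| < ε whenever z > (19/7)/ε.
Take N = (19/7)/ε. If z > N then |(8z - 11)/(7z + 7) − (8/7)| < (19/7)/z < ε.

N = (19/7)/ε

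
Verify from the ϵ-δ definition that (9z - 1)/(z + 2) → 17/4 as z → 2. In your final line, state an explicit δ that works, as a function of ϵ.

δ = min(2, (8/19)ϵ)

Let ϵ > 0. We want δ > 0 with 0 < |z − 2| < δ ⇒ |(9z - 1)/(z + 2) − (17/4)| < ϵ.
Combining over a common denominator, (9z - 1)/(z + 2) − (17/4) = [(9z - 1)·4 − 17·(z + 2)] / [4·(z + 2)] = 19(z − 2) / (4(z + 2)).
So |(9z - 1)/(z + 2) − (17/4)| = 19|z − 2| / (4·|z + 2|).
Require δ ≤ 2, so |z + 2| ≥ |4| − |z − 2| > 4 − 2 = 2.
Hence |(9z - 1)/(z + 2) − (17/4)| < 19|z − 2|/(4·2) = (19/8)|z − 2|, which is < ϵ once |z − 2| < (8/19)ϵ.
Take δ = min(2, (8/19)ϵ). Then 0 < |z − 2| < δ forces both bounds, so |(9z - 1)/(z + 2) − (17/4)| < ϵ.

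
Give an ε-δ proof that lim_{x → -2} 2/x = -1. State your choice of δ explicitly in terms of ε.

δ = min(1, ε)

Let ε > 0. We seek δ > 0 such that 0 < |x + 2| < δ implies |2/x + 1| < ε.
|2/x + 1| = 2·|-2 − x|/(2·|x|) = 2|x + 2|/(2|x|).
Require δ ≤ 1 so that |x| > 2 − 1 = 1, hence 2|x| > 2.
Then |2/x + 1| < 2|x + 2|/2, which is < ε when |x + 2| < ε.
Take δ = min(1, ε). Then 0 < |x + 2| < δ gives both |x + 2| < 1 and |x + 2| < ε, so |2/x + 1| < ε.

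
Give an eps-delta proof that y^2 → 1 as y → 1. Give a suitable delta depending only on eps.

Let eps > 0 be given. We seek delta > 0 with 0 < |y − 1| < delta ⇒ |y^2 − 1| < eps.
Factor: y^2 − 1 = (y − 1)(y + 1), so |y^2 − 1| = |y − 1|·|y + 1|.
Restrict delta ≤ 1. Then |y − 1| < 1 gives |y| < 2, so by the triangle inequality |y + 1| ≤ 2 + 1 = 3.
Hence |y^2 − 1| ≤ 3|y − 1|, which is < eps once |y − 1| < eps/3.
Take delta = min(1, eps/3). If 0 < |y − 1| < delta then both bounds hold and |y^2 − 1| ≤ 3|y − 1| < 3·(eps/3) = eps.

delta = min(1, eps/3)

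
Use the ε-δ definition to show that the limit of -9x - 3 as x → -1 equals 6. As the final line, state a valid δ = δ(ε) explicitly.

δ = ε/9

Let ε > 0. We need δ > 0 so that 0 < |x + 1| < δ implies |(-9x - 3) − 6| < ε.
Since (-9x - 3) − 6 = -9(x + 1), we have |(-9x - 3) − 6| = 9|x + 1|.
Thus it suffices that |x + 1| < ε/9.
Take δ = ε/9. If 0 < |x + 1| < δ then |(-9x - 3) − 6| = 9|x + 1| < 9·(ε/9) = ε.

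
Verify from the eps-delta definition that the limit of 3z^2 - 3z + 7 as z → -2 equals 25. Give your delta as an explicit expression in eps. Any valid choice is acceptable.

Let eps > 0 be given. We want delta > 0 such that 0 < |z + 2| < delta implies |(3z^2 - 3z + 7) − 25| < eps.
(3z^2 - 3z + 7) − 25 = 3z^2 - 3z - 18 = (z + 2)(3z - 9).
So |(3z^2 - 3z + 7) − 25| = |z + 2|·|3z - 9|.
Require delta ≤ 1. Then |z + 2| < 1 gives |z| < 3, and by the triangle inequality |3z - 9| ≤ 3·3 + 9 = 18.
Hence |(3z^2 - 3z + 7) − 25| ≤ 18|z + 2| < eps provided |z + 2| < eps/18.
Take delta = min(1, eps/18). Then 0 < |z + 2| < delta gives both |z + 2| < 1 and |z + 2| < eps/18, so |(3z^2 - 3z + 7) − 25| < eps.

delta = min(1, eps/18)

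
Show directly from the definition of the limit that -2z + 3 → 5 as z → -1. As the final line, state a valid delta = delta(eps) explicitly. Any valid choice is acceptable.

Suppose eps > 0. We need delta > 0 so that 0 < |z + 1| < delta implies |(-2z + 3) − 5| < eps.
Since (-2z + 3) − 5 = -2(z + 1), we have |(-2z + 3) − 5| = 2|z + 1|.
So 2|z + 1| < eps exactly when |z + 1| < eps/2.
Take delta = eps/2. If 0 < |z + 1| < delta then |(-2z + 3) − 5| = 2|z + 1| < 2·(eps/2) = eps.

delta = eps/2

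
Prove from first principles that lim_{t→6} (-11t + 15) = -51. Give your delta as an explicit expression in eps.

delta = eps/11

Let eps > 0 be given. We need delta > 0 so that 0 < |t − 6| < delta implies |(-11t + 15) + 51| < eps.
|(-11t + 15) + 51| = |-11t + 66| = 11|t − 6|.
So 11|t − 6| < eps exactly when |t − 6| < eps/11.
Take delta = eps/11. If 0 < |t − 6| < delta then |(-11t + 15) + 51| = 11|t − 6| < 11·(eps/11) = eps.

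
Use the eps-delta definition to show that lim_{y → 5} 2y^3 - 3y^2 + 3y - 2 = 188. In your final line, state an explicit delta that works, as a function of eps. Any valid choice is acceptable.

delta = min(2, eps/185)

Suppose eps > 0. We want delta > 0 such that 0 < |y − 5| < delta implies |(2y^3 - 3y^2 + 3y - 2) − 188| < eps.
(2y^3 - 3y^2 + 3y - 2) − 188 = 2y^3 - 3y^2 + 3y - 190 = (y − 5)(2y^2 + 7y + 38).
So |(2y^3 - 3y^2 + 3y - 2) − 188| = |y − 5|·|2y^2 + 7y + 38|.
Assume first that |y − 5| < 2, so |y| < 7. Then |2y^2 + 7y + 38| ≤ 2·7^2 + 7·7 + 38 = 185.
Hence |(2y^3 - 3y^2 + 3y - 2) − 188| ≤ 185|y − 5| < eps provided |y − 5| < eps/185.
Choosing delta = min(2, eps/185) ensures both conditions, hence |(2y^3 - 3y^2 + 3y - 2) − 188| < eps.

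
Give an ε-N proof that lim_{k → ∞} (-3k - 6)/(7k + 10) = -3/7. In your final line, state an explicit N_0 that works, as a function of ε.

Let ε > 0. For k ≥ 1, |(-3k - 6)/(7k + 10) + 3/7| = |-12|/(7(7k + 10)) = 12/(7(7k + 10)).
Since 7k + 10 ≥ 7k for k ≥ 1, this is ≤ 12/(7·7k) = (12/49)/k.
So |(-3k - 6)/(7k + 10) + 3/7| < ε whenever k > (12/49)/ε.
Take N_0 = (12/49)/ε. If k > N_0 then |(-3k - 6)/(7k + 10) + 3/7| ≤ (12/49)/k < ε.

N_0 = (12/49)/ε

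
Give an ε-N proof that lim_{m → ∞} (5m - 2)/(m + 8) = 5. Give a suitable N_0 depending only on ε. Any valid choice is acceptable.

Let ε > 0. For m ≥ 1, |(5m - 2)/(m + 8) − 5| = |-42|/((m + 8)) = 42/((m + 8)).
Since m + 8 ≥ m for m ≥ 1, this is ≤ 42/(m) = 42/m.
So |(5m - 2)/(m + 8) − 5| < ε whenever m > 42/ε.
Take N_0 = 42/ε. If m > N_0 then |(5m - 2)/(m + 8) − 5| ≤ 42/m < ε.

N_0 = 42/ε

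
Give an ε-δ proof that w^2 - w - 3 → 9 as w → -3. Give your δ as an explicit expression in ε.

Let ε > 0 be given. We want δ > 0 such that 0 < |w + 3| < δ implies |(w^2 - w - 3) − 9| < ε.
(w^2 - w - 3) − 9 = w^2 - w - 12 = (w + 3)(w - 4).
So |(w^2 - w - 3) − 9| = |w + 3|·|w - 4|.
Assume first that |w + 3| < 1, so |w| < 4. Then |w - 4| ≤ 4 + 4 = 8.
Hence |(w^2 - w - 3) − 9| ≤ 8|w + 3| < ε provided |w + 3| < ε/8.
Choosing δ = min(1, ε/8) ensures both conditions, hence |(w^2 - w - 3) − 9| < ε.

δ = min(1, ε/8)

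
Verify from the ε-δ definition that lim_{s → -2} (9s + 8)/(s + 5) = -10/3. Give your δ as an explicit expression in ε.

δ = min(3/2, (9/74)ε)

Suppose ε > 0. We want δ > 0 with 0 < |s + 2| < δ ⇒ |(9s + 8)/(s + 5) + 10/3| < ε.
Combining over a common denominator, (9s + 8)/(s + 5) + 10/3 = [(9s + 8)·3 − (-10)·(s + 5)] / [3·(s + 5)] = 37(s + 2) / (3(s + 5)).
So |(9s + 8)/(s + 5) + 10/3| = 37|s + 2| / (3·|s + 5|).
Restrict δ ≤ 3/2. Then |s + 2| < 3/2 gives |s + 5| = |(s + 2) + 3| ≥ 3 − 3/2 = 3/2.
Hence |(9s + 8)/(s + 5) + 10/3| < 37|s + 2|/(3·(3/2)) = (74/9)|s + 2|, which is < ε once |s + 2| < (9/74)ε.
Take δ = min(3/2, (9/74)ε). Then 0 < |s + 2| < δ forces both bounds, so |(9s + 8)/(s + 5) + 10/3| < ε.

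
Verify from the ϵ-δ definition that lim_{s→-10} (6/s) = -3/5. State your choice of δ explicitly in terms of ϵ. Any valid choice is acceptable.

Let ϵ > 0. We seek δ > 0 such that 0 < |s + 10| < δ implies |6/s + 3/5| < ϵ.
|6/s + 3/5| = 6·|-10 − s|/(10·|s|) = 6|s + 10|/(10|s|).
Require δ ≤ 5 so that |s| > 10 − 5 = 5, hence 10|s| > 50.
Then |6/s + 3/5| < 6|s + 10|/50, which is < ϵ when |s + 10| < (25/3)ϵ.
Take δ = min(5, (25/3)ϵ). Then 0 < |s + 10| < δ gives both |s + 10| < 5 and |s + 10| < (25/3)ϵ, so |6/s + 3/5| < ϵ.

δ = min(5, (25/3)ϵ)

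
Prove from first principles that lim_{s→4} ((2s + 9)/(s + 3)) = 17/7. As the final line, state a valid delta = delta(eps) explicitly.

Suppose eps > 0. We want delta > 0 with 0 < |s − 4| < delta ⇒ |(2s + 9)/(s + 3) − (17/7)| < eps.
Combining over a common denominator, (2s + 9)/(s + 3) − (17/7) = [(2s + 9)·7 − 17·(s + 3)] / [7·(s + 3)] = -3(s − 4) / (7(s + 3)).
So |(2s + 9)/(s + 3) − (17/7)| = 3|s − 4| / (7·|s + 3|).
Restrict delta ≤ 7/2. Then |s − 4| < 7/2 gives |s + 3| = |(s − 4) + 7| ≥ 7 − 7/2 = 7/2.
Hence |(2s + 9)/(s + 3) − (17/7)| < 3|s − 4|/(7·(7/2)) = (6/49)|s − 4|, which is < eps once |s − 4| < (49/6)eps.
Take delta = min(7/2, (49/6)eps). Then 0 < |s − 4| < delta forces both bounds, so |(2s + 9)/(s + 3) − (17/7)| < eps.

delta = min(7/2, (49/6)eps)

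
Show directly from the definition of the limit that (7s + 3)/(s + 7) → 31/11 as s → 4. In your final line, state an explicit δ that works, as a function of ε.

δ = min(11/2, (121/92)ε)

Fix ε > 0. We want δ > 0 with 0 < |s − 4| < δ ⇒ |(7s + 3)/(s + 7) − (31/11)| < ε.
Combining over a common denominator, (7s + 3)/(s + 7) − (31/11) = [(7s + 3)·11 − 31·(s + 7)] / [11·(s + 7)] = 46(s − 4) / (11(s + 7)).
So |(7s + 3)/(s + 7) − (31/11)| = 46|s − 4| / (11·|s + 7|).
Require δ ≤ 11/2, so |s + 7| ≥ |11| − |s − 4| > 11 − 11/2 = 11/2.
Hence |(7s + 3)/(s + 7) − (31/11)| < 46|s − 4|/(11·(11/2)) = (92/121)|s − 4|, which is < ε once |s − 4| < (121/92)ε.
Take δ = min(11/2, (121/92)ε). Then 0 < |s − 4| < δ forces both bounds, so |(7s + 3)/(s + 7) − (31/11)| < ε.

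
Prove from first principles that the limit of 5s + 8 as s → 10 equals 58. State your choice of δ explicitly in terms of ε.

δ = ε/5

Let ε > 0. We need δ > 0 so that 0 < |s − 10| < δ implies |(5s + 8) − 58| < ε.
|(5s + 8) − 58| = |5s - 50| = 5|s − 10|.
So 5|s − 10| < ε exactly when |s − 10| < ε/5.
Take δ = ε/5. If 0 < |s − 10| < δ then |(5s + 8) − 58| = 5|s − 10| < 5·(ε/5) = ε.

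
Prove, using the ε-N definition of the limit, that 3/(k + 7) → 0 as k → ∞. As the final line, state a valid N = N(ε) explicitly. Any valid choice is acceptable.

Fix ε > 0. For k ≥ 1, |3/(k + 7) − 0| = 3/(k + 7) ≤ 3/k.
We need 3/k < ε, i.e. k > 3/ε.
Take N = 3/ε. If k > N then |3/(k + 7)| ≤ 3/k < ε.

N = 3/ε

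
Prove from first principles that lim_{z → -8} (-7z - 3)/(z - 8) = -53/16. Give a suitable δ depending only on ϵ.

δ = min(8, (128/59)ϵ)

Let ϵ > 0. We want δ > 0 with 0 < |z + 8| < δ ⇒ |(-7z - 3)/(z - 8) + 53/16| < ϵ.
Combining over a common denominator, (-7z - 3)/(z - 8) + 53/16 = [(-7z - 3)·(-16) − 53·(z - 8)] / [(-16)·(z - 8)] = 59(z + 8) / ((-16)(z - 8)).
So |(-7z - 3)/(z - 8) + 53/16| = 59|z + 8| / (16·|z − 8|).
Require δ ≤ 8, so |z − 8| ≥ |-16| − |z + 8| > 16 − 8 = 8.
Hence |(-7z - 3)/(z - 8) + 53/16| < 59|z + 8|/(16·8) = (59/128)|z + 8|, which is < ϵ once |z + 8| < (128/59)ϵ.
Take δ = min(8, (128/59)ϵ). Then 0 < |z + 8| < δ forces both bounds, so |(-7z - 3)/(z - 8) + 53/16| < ϵ.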